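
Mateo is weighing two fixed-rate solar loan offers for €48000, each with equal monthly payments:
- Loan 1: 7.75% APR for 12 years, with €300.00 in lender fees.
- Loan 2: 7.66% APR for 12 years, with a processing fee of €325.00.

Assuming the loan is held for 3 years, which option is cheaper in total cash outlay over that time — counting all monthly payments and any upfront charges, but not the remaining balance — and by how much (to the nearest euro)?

Loan 2 by €60

Loan 1: monthly rate = 7.75%/12 = 0.0064583; payment = 48,000 × 0.0064583 / (1 − (1+0.0064583)^−144) = €513.02.
Loan 2: at 7.66% the monthly rate is 0.0063833, so the payment is 48,000 × 0.0063833 / (1 − 1.0063833^−144) = €510.67.
Over 36 months: Loan 1 costs 36 × €513.02 + €300.00 = €18,768.72; Loan 2 costs 36 × €510.67 + €325.00 = €18,709.12.
Loan 2 is cheaper by €18,768.72 − €18,709.12 = €59.60.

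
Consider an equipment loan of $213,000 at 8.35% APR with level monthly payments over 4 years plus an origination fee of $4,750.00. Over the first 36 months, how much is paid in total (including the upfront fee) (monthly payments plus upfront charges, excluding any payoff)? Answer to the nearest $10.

At 8.35% the monthly rate is 0.0069583, so the payment is 213,000 × 0.0069583 / (1 − 1.0069583^−48) = $5,235.02.
Total outlay = 36 × $5,235.02 + $4,750.00 = $193,210.72.

$193,210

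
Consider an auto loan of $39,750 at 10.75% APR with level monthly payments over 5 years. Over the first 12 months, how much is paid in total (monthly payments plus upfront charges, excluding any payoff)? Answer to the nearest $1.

$10,312

At 10.75% the monthly rate is 0.0089583, so the payment is 39,750 × 0.0089583 / (1 − 1.0089583^−60) = $859.31.
Total outlay = 12 × $859.31 = $10,311.72.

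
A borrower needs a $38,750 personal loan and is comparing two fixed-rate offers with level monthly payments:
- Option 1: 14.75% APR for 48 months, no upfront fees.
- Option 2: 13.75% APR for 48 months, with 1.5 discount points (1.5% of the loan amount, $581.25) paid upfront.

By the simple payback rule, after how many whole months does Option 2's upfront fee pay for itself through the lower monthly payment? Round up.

30 months

Option 1: monthly rate = 14.75%/12 = 0.0122917; payment = 38,750 × 0.0122917 / (1 − (1+0.0122917)^−48) = $1,073.54.
Option 2: at 13.75% the monthly rate is 0.0114583, so the payment is 38,750 × 0.0114583 / (1 − 1.0114583^−48) = $1,054.05.
Monthly savings = $1,073.54 − $1,054.05 = $19.49.
Break-even = $581.25 / $19.49 = 29.82 → 30 months.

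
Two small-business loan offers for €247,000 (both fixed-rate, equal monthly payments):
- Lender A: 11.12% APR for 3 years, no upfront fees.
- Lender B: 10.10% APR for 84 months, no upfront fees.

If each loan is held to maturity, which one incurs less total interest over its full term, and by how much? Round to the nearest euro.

Lender A: at 11.12% the monthly rate is 0.0092667, so the payment is 247,000 × 0.0092667 / (1 − 1.0092667^−36) = €8,100.51.
Total interest on Lender A = 36 × €8,100.51 − €247,000 = €44,618.36.
Lender B: at 10.10% the monthly rate is 0.0084167, so the payment is 247,000 × 0.0084167 / (1 − 1.0084167^−84) = €4,113.27.
Total interest on Lender B = 84 × €4,113.27 − €247,000 = €98,514.68.
Lender A is lower by €53,896.32.

Lender A by €53,896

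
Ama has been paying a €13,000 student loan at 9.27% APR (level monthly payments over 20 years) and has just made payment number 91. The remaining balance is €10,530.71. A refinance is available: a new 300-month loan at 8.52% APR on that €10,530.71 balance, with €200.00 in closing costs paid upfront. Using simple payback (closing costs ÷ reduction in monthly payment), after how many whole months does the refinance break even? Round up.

6 months

Current payment = 13,000 × 9.27%/12 / (1 − (1+0.0077250)^−240) = €119.23.
Refinanced payment = 10,530.71 × 0.0071000 / (1 − (1+0.0071000)^−300) = €84.94.
Monthly savings = €119.23 − €84.94 = €34.29.
Break-even = €200.00 / €34.29 = 5.83 → 6 months.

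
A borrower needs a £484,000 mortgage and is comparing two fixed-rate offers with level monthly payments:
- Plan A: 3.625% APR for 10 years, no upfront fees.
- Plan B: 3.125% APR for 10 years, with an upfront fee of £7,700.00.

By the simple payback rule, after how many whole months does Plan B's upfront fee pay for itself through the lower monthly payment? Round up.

Plan A: monthly rate = 3.625%/12 = 0.0030208; payment = 484,000 × 0.0030208 / (1 − (1+0.0030208)^−120) = £4,814.47.
Plan B: monthly rate = 3.125%/12 = 0.0026042; payment = 484,000 × 0.0026042 / (1 − (1+0.0026042)^−120) = £4,701.52.
Monthly savings = £4,814.47 − £4,701.52 = £112.95.
Break-even = £7,700.00 / £112.95 = 68.17 → 69 months.

69 months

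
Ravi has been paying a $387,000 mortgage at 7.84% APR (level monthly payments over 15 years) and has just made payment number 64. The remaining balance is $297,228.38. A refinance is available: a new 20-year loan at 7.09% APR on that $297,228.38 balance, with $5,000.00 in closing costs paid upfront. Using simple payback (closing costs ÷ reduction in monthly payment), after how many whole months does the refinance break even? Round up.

Current payment = 387,000 × 7.84%/12 / (1 − (1+0.0065333)^−180) = $3,662.72.
Refinanced payment = 297,228.38 × 0.0059083 / (1 − (1+0.0059083)^−240) = $2,320.49.
Monthly savings = $3,662.72 − $2,320.49 = $1,342.23.
Break-even = $5,000.00 / $1,342.23 = 3.73 → 4 months.

4 months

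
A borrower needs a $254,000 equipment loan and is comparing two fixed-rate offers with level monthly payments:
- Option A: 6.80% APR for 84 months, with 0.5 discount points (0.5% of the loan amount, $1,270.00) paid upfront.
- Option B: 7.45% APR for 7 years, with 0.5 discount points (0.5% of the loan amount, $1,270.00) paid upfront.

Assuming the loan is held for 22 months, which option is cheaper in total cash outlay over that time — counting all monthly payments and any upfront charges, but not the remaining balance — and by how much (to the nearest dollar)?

Option A by $1,780

Option A: at 6.80% the monthly rate is 0.0056667, so the payment is 254,000 × 0.0056667 / (1 − 1.0056667^−84) = $3,808.76.
Option B: at 7.45% the monthly rate is 0.0062083, so the payment is 254,000 × 0.0062083 / (1 − 1.0062083^−84) = $3,889.66.
Over 22 months: Option A costs 22 × $3,808.76 + $1,270.00 = $85,062.72; Option B costs 22 × $3,889.66 + $1,270.00 = $86,842.52.
Option A is cheaper by $86,842.52 − $85,062.72 = $1,779.80.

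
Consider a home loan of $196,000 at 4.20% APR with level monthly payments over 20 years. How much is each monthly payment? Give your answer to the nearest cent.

$1,208.48

At 4.20% the monthly rate is 0.0035000, so the payment is 196,000 × 0.0035000 / (1 − 1.0035000^−240) = $1,208.48.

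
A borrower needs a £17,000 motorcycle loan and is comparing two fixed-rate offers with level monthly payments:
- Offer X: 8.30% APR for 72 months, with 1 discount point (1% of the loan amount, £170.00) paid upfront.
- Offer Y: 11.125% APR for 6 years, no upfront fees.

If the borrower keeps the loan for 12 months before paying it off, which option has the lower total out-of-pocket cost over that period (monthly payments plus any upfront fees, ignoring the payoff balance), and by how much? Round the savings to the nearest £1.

Offer X: at 8.30% the monthly rate is 0.0069167, so the payment is 17,000 × 0.0069167 / (1 − 1.0069167^−72) = £300.56.
Offer Y: at 11.125% the monthly rate is 0.0092708, so the payment is 17,000 × 0.0092708 / (1 − 1.0092708^−72) = £324.67.
Over 12 months: Offer X costs 12 × £300.56 + £170.00 = £3,776.72; Offer Y costs 12 × £324.67 = £3,896.04.
Offer X is cheaper by £3,896.04 − £3,776.72 = £119.32.

Offer X by £119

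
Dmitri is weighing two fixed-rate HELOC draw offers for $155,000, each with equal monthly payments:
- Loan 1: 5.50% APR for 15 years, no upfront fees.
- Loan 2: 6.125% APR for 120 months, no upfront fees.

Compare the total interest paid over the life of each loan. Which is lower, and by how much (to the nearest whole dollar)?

Loan 1: monthly rate = 5.5%/12 = 0.0045833; payment = 155,000 × 0.0045833 / (1 − (1+0.0045833)^−180) = $1,266.48.
Total interest on Loan 1 = 180 × $1,266.48 − $155,000 = $72,966.40.
Loan 2: at 6.125% the monthly rate is 0.0051042, so the payment is 155,000 × 0.0051042 / (1 − 1.0051042^−120) = $1,730.56.
Total interest on Loan 2 = 120 × $1,730.56 − $155,000 = $52,667.20.
Loan 2 is lower by $20,299.20.

Loan 2 by $20,299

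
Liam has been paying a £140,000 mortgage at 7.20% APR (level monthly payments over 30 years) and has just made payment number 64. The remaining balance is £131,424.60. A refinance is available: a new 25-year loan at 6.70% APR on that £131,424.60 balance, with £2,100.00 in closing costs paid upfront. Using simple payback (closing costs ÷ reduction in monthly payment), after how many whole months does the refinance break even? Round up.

46 months

Current payment = 140,000 × 7.2%/12 / (1 − (1+0.0060000)^−360) = £950.30.
Refinanced payment = 131,424.60 × 0.0055833 / (1 − (1+0.0055833)^−300) = £903.88.
Monthly savings = £950.30 − £903.88 = £46.42.
Break-even = £2,100.00 / £46.42 = 45.24 → 46 months.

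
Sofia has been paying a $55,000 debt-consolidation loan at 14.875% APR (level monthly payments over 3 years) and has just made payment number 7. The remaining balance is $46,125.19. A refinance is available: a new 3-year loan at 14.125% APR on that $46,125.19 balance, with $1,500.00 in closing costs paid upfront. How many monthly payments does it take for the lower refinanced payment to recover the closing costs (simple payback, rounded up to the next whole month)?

Current payment = 55,000 × 14.875%/12 / (1 − (1+0.0123958)^−36) = $1,903.23.
Refinanced payment = 46,125.19 × 0.0117708 / (1 − (1+0.0117708)^−36) = $1,579.25.
Monthly savings = $1,903.23 − $1,579.25 = $323.98.
Break-even = $1,500.00 / $323.98 = 4.63 → 5 months.

5 months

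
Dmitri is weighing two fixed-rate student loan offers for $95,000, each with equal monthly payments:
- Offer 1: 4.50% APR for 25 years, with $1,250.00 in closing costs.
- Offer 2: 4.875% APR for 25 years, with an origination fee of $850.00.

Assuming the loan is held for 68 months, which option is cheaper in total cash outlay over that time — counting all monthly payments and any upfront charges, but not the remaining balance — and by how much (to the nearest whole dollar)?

Offer 1 by $989

Offer 1: monthly rate = 4.5%/12 = 0.0037500; payment = 95,000 × 0.0037500 / (1 − (1+0.0037500)^−300) = $528.04.
Offer 2: at 4.875% the monthly rate is 0.0040625, so the payment is 95,000 × 0.0040625 / (1 − 1.0040625^−300) = $548.46.
Over 68 months: Offer 1 costs 68 × $528.04 + $1,250.00 = $37,156.72; Offer 2 costs 68 × $548.46 + $850.00 = $38,145.28.
Offer 1 is cheaper by $38,145.28 − $37,156.72 = $988.56.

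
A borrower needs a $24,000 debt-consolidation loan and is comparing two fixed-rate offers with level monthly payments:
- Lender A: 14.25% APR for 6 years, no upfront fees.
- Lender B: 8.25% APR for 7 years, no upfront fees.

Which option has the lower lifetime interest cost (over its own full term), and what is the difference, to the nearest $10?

Lender B by $4,160

Lender A: monthly rate = 14.25%/12 = 0.0118750; payment = 24,000 × 0.0118750 / (1 − (1+0.0118750)^−72) = $497.76.
Total interest on Lender A = 72 × $497.76 − $24,000 = $11,838.72.
Lender B: at 8.25% the monthly rate is 0.0068750, so the payment is 24,000 × 0.0068750 / (1 − 1.0068750^−84) = $377.07.
Total interest on Lender B = 84 × $377.07 − $24,000 = $7,673.88.
Lender B is lower by $4,164.84.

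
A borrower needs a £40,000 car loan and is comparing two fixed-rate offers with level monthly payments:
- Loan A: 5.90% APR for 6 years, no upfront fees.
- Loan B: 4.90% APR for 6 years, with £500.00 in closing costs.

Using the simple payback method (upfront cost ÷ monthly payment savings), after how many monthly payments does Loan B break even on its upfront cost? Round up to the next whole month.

Loan A: monthly rate = 5.9%/12 = 0.0049167; payment = 40,000 × 0.0049167 / (1 − (1+0.0049167)^−72) = £661.03.
Loan B: at 4.90% the monthly rate is 0.0040833, so the payment is 40,000 × 0.0040833 / (1 − 1.0040833^−72) = £642.34.
Monthly savings = £661.03 − £642.34 = £18.69.
Break-even = £500.00 / £18.69 = 26.75 → 27 months.

27 months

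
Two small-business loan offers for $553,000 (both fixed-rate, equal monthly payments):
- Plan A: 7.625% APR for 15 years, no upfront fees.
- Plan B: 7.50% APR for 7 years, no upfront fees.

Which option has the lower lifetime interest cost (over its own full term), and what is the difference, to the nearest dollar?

Plan B by $217,339

Plan A: at 7.625% the monthly rate is 0.0063542, so the payment is 553,000 × 0.0063542 / (1 − 1.0063542^−180) = $5,165.74.
Total interest on Plan A = 180 × $5,165.74 − $553,000 = $376,833.20.
Plan B: at 7.50% the monthly rate is 0.0062500, so the payment is 553,000 × 0.0062500 / (1 − 1.0062500^−84) = $8,482.07.
Total interest on Plan B = 84 × $8,482.07 − $553,000 = $159,493.88.
Plan B is lower by $217,339.32.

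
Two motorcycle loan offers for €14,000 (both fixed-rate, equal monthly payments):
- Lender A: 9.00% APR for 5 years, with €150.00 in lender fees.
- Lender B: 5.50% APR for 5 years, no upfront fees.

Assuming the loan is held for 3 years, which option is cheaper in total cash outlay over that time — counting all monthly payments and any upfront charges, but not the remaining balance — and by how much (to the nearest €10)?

Lender B by €990

Lender A: monthly rate = 9%/12 = 0.0075000; payment = 14,000 × 0.0075000 / (1 − (1+0.0075000)^−60) = €290.62.
Lender B: at 5.50% the monthly rate is 0.0045833, so the payment is 14,000 × 0.0045833 / (1 − 1.0045833^−60) = €267.42.
Over 36 months: Lender A costs 36 × €290.62 + €150.00 = €10,612.32; Lender B costs 36 × €267.42 = €9,627.12.
Lender B is cheaper by €10,612.32 − €9,627.12 = €985.20.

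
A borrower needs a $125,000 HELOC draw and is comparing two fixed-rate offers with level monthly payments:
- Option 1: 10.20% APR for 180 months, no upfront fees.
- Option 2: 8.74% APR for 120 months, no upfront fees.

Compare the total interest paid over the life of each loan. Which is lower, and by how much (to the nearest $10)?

Option 2 by $56,640

Option 1: at 10.20% the monthly rate is 0.0085000, so the payment is 125,000 × 0.0085000 / (1 − 1.0085000^−180) = $1,358.59.
Total interest on Option 1 = 180 × $1,358.59 − $125,000 = $119,546.20.
Option 2: monthly rate = 8.74%/12 = 0.0072833; payment = 125,000 × 0.0072833 / (1 − (1+0.0072833)^−120) = $1,565.91.
Total interest on Option 2 = 120 × $1,565.91 − $125,000 = $62,909.20.
Option 2 is lower by $56,637.00.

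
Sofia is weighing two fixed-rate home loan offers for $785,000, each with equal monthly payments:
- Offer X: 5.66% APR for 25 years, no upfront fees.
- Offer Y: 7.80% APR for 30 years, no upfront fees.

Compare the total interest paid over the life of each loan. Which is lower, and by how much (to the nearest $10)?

Offer X by $565,590

Offer X: monthly rate = 5.66%/12 = 0.0047167; payment = 785,000 × 0.0047167 / (1 − (1+0.0047167)^−300) = $4,895.88.
Total interest on Offer X = 300 × $4,895.88 − $785,000 = $683,764.00.
Offer Y: at 7.80% the monthly rate is 0.0065000, so the payment is 785,000 × 0.0065000 / (1 − 1.0065000^−360) = $5,650.98.
Total interest on Offer Y = 360 × $5,650.98 − $785,000 = $1,249,352.80.
Offer X is lower by $565,588.80.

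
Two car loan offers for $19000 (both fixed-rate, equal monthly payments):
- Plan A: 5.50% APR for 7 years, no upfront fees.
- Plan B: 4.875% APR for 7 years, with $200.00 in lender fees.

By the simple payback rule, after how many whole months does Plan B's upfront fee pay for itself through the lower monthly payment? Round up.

Plan A: at 5.50% the monthly rate is 0.0045833, so the payment is 19,000 × 0.0045833 / (1 − 1.0045833^−84) = $273.03.
Plan B: monthly rate = 4.875%/12 = 0.0040625; payment = 19,000 × 0.0040625 / (1 − (1+0.0040625)^−84) = $267.43.
Monthly savings = $273.03 − $267.43 = $5.60.
Break-even = $200.00 / $5.60 = 35.71 → 36 months.

36 months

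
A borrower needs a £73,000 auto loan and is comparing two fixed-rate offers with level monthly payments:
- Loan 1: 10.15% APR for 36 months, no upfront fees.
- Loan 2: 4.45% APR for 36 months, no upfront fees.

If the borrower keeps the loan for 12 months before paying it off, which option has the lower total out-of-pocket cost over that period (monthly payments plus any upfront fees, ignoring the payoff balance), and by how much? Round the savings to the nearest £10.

Loan 2 by £2,290

Loan 1: at 10.15% the monthly rate is 0.0084583, so the payment is 73,000 × 0.0084583 / (1 − 1.0084583^−36) = £2,360.65.
Loan 2: monthly rate = 4.45%/12 = 0.0037083; payment = 73,000 × 0.0037083 / (1 − (1+0.0037083)^−36) = £2,169.89.
Over 12 months: Loan 1 costs 12 × £2,360.65 = £28,327.80; Loan 2 costs 12 × £2,169.89 = £26,038.68.
Loan 2 is cheaper by £28,327.80 − £26,038.68 = £2,289.12.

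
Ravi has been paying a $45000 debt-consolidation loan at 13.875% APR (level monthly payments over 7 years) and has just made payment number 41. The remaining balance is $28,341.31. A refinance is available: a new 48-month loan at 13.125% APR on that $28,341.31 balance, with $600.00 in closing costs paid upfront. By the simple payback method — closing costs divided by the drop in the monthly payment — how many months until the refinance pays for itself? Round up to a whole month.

Current payment = 45,000 × 13.875%/12 / (1 − (1+0.0115625)^−84) = $840.20.
Refinanced payment = 28,341.31 × 0.0109375 / (1 − (1+0.0109375)^−48) = $762.09.
Monthly savings = $840.20 − $762.09 = $78.11.
Break-even = $600.00 / $78.11 = 7.68 → 8 months.

8 months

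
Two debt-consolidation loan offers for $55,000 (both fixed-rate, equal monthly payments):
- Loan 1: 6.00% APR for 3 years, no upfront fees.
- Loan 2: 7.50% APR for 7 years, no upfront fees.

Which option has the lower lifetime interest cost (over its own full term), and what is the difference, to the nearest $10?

Loan 1 by $10,630

Loan 1: monthly rate = 6%/12 = 0.0050000; payment = 55,000 × 0.0050000 / (1 − (1+0.0050000)^−36) = $1,673.21.
Total interest on Loan 1 = 36 × $1,673.21 − $55,000 = $5,235.56.
Loan 2: monthly rate = 7.5%/12 = 0.0062500; payment = 55,000 × 0.0062500 / (1 − (1+0.0062500)^−84) = $843.61.
Total interest on Loan 2 = 84 × $843.61 − $55,000 = $15,863.24.
Loan 1 is lower by $10,627.68.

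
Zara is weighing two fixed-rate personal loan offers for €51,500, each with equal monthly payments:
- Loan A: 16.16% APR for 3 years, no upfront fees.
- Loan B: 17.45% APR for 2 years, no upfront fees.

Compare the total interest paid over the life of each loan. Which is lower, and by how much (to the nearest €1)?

Loan A: monthly rate = 16.16%/12 = 0.0134667; payment = 51,500 × 0.0134667 / (1 − (1+0.0134667)^−36) = €1,814.66.
Total interest on Loan A = 36 × €1,814.66 − €51,500 = €13,827.76.
Loan B: at 17.45% the monthly rate is 0.0145417, so the payment is 51,500 × 0.0145417 / (1 − 1.0145417^−24) = €2,557.43.
Total interest on Loan B = 24 × €2,557.43 − €51,500 = €9,878.32.
Loan B is lower by €3,949.44.

Loan B by €3,949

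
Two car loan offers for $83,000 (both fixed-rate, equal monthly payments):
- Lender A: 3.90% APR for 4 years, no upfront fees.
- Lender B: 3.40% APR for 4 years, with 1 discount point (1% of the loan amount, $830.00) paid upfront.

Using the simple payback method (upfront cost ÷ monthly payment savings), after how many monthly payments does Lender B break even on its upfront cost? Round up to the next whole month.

45 months

Lender A: at 3.90% the monthly rate is 0.0032500, so the payment is 83,000 × 0.0032500 / (1 − 1.0032500^−48) = $1,870.35.
Lender B: at 3.40% the monthly rate is 0.0028333, so the payment is 83,000 × 0.0028333 / (1 − 1.0028333^−48) = $1,851.86.
Monthly savings = $1,870.35 − $1,851.86 = $18.49.
Break-even = $830.00 / $18.49 = 44.89 → 45 months.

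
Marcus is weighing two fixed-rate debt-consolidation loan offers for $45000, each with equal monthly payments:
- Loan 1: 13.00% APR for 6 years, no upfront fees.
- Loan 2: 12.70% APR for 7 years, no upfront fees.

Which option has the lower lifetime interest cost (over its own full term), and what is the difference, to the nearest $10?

Loan 1 by $3,110

Loan 1: monthly rate = 13%/12 = 0.0108333; payment = 45,000 × 0.0108333 / (1 − (1+0.0108333)^−72) = $903.33.
Total interest on Loan 1 = 72 × $903.33 − $45,000 = $20,039.76.
Loan 2: monthly rate = 12.7%/12 = 0.0105833; payment = 45,000 × 0.0105833 / (1 − (1+0.0105833)^−84) = $811.32.
Total interest on Loan 2 = 84 × $811.32 − $45,000 = $23,150.88.
Loan 1 is lower by $3,111.12.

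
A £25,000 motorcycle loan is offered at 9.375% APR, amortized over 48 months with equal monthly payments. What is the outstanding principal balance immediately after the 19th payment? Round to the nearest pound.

With monthly rate i = 9.375%/12 = 0.0078125, the balance after k of n payments is P · [(1+i)^n − (1+i)^k] / [(1+i)^n − 1].
(1+0.0078125)^48 = 1.45287266 and (1+0.0078125)^19 = 1.15935135, so the balance is 25,000 × (1.45287266 − 1.15935135) / (1.45287266 − 1) = £16,203.30.

£16,203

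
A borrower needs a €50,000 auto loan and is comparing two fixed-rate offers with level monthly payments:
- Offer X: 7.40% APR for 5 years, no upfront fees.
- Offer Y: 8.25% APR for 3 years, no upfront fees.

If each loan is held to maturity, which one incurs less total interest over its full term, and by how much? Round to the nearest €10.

Offer Y by €3,360

Offer X: monthly rate = 7.4%/12 = 0.0061667; payment = 50,000 × 0.0061667 / (1 − (1+0.0061667)^−60) = €999.52.
Total interest on Offer X = 60 × €999.52 − €50,000 = €9,971.20.
Offer Y: at 8.25% the monthly rate is 0.0068750, so the payment is 50,000 × 0.0068750 / (1 − 1.0068750^−36) = €1,572.59.
Total interest on Offer Y = 36 × €1,572.59 − €50,000 = €6,613.24.
Offer Y is lower by €3,357.96.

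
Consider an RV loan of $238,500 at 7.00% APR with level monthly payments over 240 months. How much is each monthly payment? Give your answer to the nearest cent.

$1,849.09

Monthly rate = 7%/12 = 0.0058333; payment = 238,500 × 0.0058333 / (1 − (1+0.0058333)^−240) = $1,849.09.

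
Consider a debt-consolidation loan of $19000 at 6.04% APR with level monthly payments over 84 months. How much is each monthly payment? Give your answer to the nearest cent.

$277.93

Monthly rate = 6.04%/12 = 0.0050333; payment = 19,000 × 0.0050333 / (1 − (1+0.0050333)^−84) = $277.93.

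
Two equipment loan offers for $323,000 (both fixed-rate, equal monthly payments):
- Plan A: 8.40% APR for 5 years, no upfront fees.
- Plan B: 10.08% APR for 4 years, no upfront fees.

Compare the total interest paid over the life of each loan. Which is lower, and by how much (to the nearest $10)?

Plan A: at 8.40% the monthly rate is 0.0070000, so the payment is 323,000 × 0.0070000 / (1 − 1.0070000^−60) = $6,611.28.
Total interest on Plan A = 60 × $6,611.28 − $323,000 = $73,676.80.
Plan B: at 10.08% the monthly rate is 0.0084000, so the payment is 323,000 × 0.0084000 / (1 − 1.0084000^−48) = $8,204.53.
Total interest on Plan B = 48 × $8,204.53 − $323,000 = $70,817.44.
Plan B is lower by $2,859.36.

Plan B by $2,860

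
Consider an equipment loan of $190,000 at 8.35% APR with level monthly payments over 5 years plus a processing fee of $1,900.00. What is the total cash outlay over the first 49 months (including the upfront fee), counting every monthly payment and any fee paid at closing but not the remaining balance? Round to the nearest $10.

Monthly rate = 8.35%/12 = 0.0069583; payment = 190,000 × 0.0069583 / (1 − (1+0.0069583)^−60) = $3,884.42.
Total outlay = 49 × $3,884.42 + $1,900.00 = $192,236.58.

$192,240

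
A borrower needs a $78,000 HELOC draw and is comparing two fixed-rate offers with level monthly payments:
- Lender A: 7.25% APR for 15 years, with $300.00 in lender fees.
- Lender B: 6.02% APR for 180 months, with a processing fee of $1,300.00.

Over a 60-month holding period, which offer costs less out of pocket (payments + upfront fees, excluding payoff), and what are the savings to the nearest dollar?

Lender A: monthly rate = 7.25%/12 = 0.0060417; payment = 78,000 × 0.0060417 / (1 − (1+0.0060417)^−180) = $712.03.
Lender B: monthly rate = 6.02%/12 = 0.0050167; payment = 78,000 × 0.0050167 / (1 − (1+0.0050167)^−180) = $659.05.
Over 60 months: Lender A costs 60 × $712.03 + $300.00 = $43,021.80; Lender B costs 60 × $659.05 + $1,300.00 = $40,843.00.
Lender B is cheaper by $43,021.80 − $40,843.00 = $2,178.80.

Lender B by $2,179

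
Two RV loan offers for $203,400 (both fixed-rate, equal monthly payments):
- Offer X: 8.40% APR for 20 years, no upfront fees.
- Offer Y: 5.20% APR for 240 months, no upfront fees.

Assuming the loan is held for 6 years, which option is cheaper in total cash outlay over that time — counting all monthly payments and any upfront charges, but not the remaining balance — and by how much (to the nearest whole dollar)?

Offer X: at 8.40% the monthly rate is 0.0070000, so the payment is 203,400 × 0.0070000 / (1 − 1.0070000^−240) = $1,752.30.
Offer Y: monthly rate = 5.2%/12 = 0.0043333; payment = 203,400 × 0.0043333 / (1 − (1+0.0043333)^−240) = $1,364.92.
Over 72 months: Offer X costs 72 × $1,752.30 = $126,165.60; Offer Y costs 72 × $1,364.92 = $98,274.24.
Offer Y is cheaper by $126,165.60 − $98,274.24 = $27,891.36.

Offer Y by $27,891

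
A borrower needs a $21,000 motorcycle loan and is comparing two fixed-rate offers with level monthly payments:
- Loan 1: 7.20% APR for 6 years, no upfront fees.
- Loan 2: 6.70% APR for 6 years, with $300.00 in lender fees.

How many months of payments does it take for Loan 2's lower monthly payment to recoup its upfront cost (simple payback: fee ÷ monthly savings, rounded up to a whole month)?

60 months

Loan 1: at 7.20% the monthly rate is 0.0060000, so the payment is 21,000 × 0.0060000 / (1 − 1.0060000^−72) = $360.05.
Loan 2: monthly rate = 6.7%/12 = 0.0055833; payment = 21,000 × 0.0055833 / (1 − (1+0.0055833)^−72) = $355.01.
Monthly savings = $360.05 − $355.01 = $5.04.
Break-even = $300.00 / $5.04 = 59.52 → 60 months.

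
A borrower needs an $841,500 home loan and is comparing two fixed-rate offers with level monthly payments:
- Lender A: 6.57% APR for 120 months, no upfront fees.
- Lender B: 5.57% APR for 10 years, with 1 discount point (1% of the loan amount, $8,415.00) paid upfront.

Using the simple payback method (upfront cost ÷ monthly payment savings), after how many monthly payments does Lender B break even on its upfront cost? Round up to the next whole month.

20 months

Lender A: at 6.57% the monthly rate is 0.0054750, so the payment is 841,500 × 0.0054750 / (1 − 1.0054750^−120) = $9,585.06.
Lender B: at 5.57% the monthly rate is 0.0046417, so the payment is 841,500 × 0.0046417 / (1 − 1.0046417^−120) = $9,161.70.
Monthly savings = $9,585.06 − $9,161.70 = $423.36.
Break-even = $8,415.00 / $423.36 = 19.88 → 20 months.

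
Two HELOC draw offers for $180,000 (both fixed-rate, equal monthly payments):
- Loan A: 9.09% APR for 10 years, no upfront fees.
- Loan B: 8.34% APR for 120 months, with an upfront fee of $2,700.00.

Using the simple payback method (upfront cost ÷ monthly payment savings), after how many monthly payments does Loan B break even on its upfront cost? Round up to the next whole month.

38 months

Loan A: at 9.09% the monthly rate is 0.0075750, so the payment is 180,000 × 0.0075750 / (1 − 1.0075750^−120) = $2,288.94.
Loan B: monthly rate = 8.34%/12 = 0.0069500; payment = 180,000 × 0.0069500 / (1 − (1+0.0069500)^−120) = $2,216.37.
Monthly savings = $2,288.94 − $2,216.37 = $72.57.
Break-even = $2,700.00 / $72.57 = 37.21 → 38 months.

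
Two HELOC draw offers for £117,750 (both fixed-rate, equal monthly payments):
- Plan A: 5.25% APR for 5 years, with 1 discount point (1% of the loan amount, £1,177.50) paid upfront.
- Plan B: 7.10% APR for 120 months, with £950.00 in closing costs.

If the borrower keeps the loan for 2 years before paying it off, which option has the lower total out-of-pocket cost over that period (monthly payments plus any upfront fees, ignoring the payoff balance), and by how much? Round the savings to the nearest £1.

Plan A: at 5.25% the monthly rate is 0.0043750, so the payment is 117,750 × 0.0043750 / (1 − 1.0043750^−60) = £2,235.60.
Plan B: at 7.10% the monthly rate is 0.0059167, so the payment is 117,750 × 0.0059167 / (1 − 1.0059167^−120) = £1,373.25.
Over 24 months: Plan A costs 24 × £2,235.60 + £1,177.50 = £54,831.90; Plan B costs 24 × £1,373.25 + £950.00 = £33,908.00.
Plan B is cheaper by £54,831.90 − £33,908.00 = £20,923.90.

Plan B by £20,924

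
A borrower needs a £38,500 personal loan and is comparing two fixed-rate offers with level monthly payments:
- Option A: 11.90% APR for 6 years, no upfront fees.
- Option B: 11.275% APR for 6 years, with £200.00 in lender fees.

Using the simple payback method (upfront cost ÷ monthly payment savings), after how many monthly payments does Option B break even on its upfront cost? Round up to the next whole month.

17 months

Option A: at 11.90% the monthly rate is 0.0099167, so the payment is 38,500 × 0.0099167 / (1 − 1.0099167^−72) = £750.68.
Option B: monthly rate = 11.275%/12 = 0.0093958; payment = 38,500 × 0.0093958 / (1 − (1+0.0093958)^−72) = £738.25.
Monthly savings = £750.68 − £738.25 = £12.43.
Break-even = £200.00 / £12.43 = 16.09 → 17 months.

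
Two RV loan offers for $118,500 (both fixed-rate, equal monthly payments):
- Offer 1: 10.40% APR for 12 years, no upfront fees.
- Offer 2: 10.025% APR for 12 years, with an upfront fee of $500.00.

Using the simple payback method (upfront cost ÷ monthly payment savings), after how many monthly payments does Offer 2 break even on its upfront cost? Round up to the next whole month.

20 months

Offer 1: monthly rate = 10.4%/12 = 0.0086667; payment = 118,500 × 0.0086667 / (1 − (1+0.0086667)^−144) = $1,443.69.
Offer 2: at 10.025% the monthly rate is 0.0083542, so the payment is 118,500 × 0.0083542 / (1 − 1.0083542^−144) = $1,417.88.
Monthly savings = $1,443.69 − $1,417.88 = $25.81.
Break-even = $500.00 / $25.81 = 19.37 → 20 months.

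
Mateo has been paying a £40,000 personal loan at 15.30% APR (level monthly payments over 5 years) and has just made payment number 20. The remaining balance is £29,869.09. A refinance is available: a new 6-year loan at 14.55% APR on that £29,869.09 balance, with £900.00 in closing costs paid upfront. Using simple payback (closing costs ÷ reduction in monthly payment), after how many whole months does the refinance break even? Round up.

Current payment = 40,000 × 15.3%/12 / (1 − (1+0.0127500)^−60) = £957.91.
Refinanced payment = 29,869.09 × 0.0121250 / (1 − (1+0.0121250)^−72) = £624.31.
Monthly savings = £957.91 − £624.31 = £333.60.
Break-even = £900.00 / £333.60 = 2.70 → 3 months.

3 months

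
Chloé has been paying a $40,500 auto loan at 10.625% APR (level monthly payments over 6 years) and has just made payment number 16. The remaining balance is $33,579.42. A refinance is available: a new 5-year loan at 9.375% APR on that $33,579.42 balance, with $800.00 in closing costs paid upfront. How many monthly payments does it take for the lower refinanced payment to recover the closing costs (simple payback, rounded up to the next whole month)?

Current payment = 40,500 × 10.625%/12 / (1 − (1+0.0088542)^−72) = $763.12.
Refinanced payment = 33,579.42 × 0.0078125 / (1 − (1+0.0078125)^−60) = $703.18.
Monthly savings = $763.12 − $703.18 = $59.94.
Break-even = $800.00 / $59.94 = 13.35 → 14 months.

14 months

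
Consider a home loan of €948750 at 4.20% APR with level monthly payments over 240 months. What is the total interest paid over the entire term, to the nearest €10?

Monthly rate = 4.2%/12 = 0.0035000; payment = 948,750 × 0.0035000 / (1 − (1+0.0035000)^−240) = €5,849.71.
Total paid = 240 × €5,849.71 = €1,403,930.40; interest = €1,403,930.40 − €948,750 = €455,180.40.

€455,180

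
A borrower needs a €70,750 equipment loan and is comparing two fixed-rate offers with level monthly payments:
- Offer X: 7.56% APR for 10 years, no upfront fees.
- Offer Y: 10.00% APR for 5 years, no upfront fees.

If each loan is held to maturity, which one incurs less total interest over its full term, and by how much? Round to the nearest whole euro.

Offer X: at 7.56% the monthly rate is 0.0063000, so the payment is 70,750 × 0.0063000 / (1 − 1.0063000^−120) = €842.03.
Total interest on Offer X = 120 × €842.03 − €70,750 = €30,293.60.
Offer Y: monthly rate = 10%/12 = 0.0083333; payment = 70,750 × 0.0083333 / (1 − (1+0.0083333)^−60) = €1,503.23.
Total interest on Offer Y = 60 × €1,503.23 − €70,750 = €19,443.80.
Offer Y is lower by €10,849.80.

Offer Y by €10,850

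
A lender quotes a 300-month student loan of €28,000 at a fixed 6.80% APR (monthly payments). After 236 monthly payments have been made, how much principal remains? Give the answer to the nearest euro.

€10,408

With monthly rate i = 6.8%/12 = 0.0056667, the balance after k of n payments is P · [(1+i)^n − (1+i)^k] / [(1+i)^n − 1].
(1+0.0056667)^300 = 5.44774332 and (1+0.0056667)^236 = 3.79452211, so the balance is 28,000 × (5.44774332 − 3.79452211) / (5.44774332 − 1) = €10,407.57.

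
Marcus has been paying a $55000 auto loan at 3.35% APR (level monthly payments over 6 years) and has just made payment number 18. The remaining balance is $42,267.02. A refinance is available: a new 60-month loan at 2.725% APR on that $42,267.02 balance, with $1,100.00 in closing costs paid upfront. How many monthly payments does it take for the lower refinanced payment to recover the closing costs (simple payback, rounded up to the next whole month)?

13 months

Current payment = 55,000 × 3.35%/12 / (1 − (1+0.0027917)^−72) = $844.29.
Refinanced payment = 42,267.02 × 0.0022708 / (1 − (1+0.0022708)^−60) = $754.33.
Monthly savings = $844.29 − $754.33 = $89.96.
Break-even = $1,100.00 / $89.96 = 12.23 → 13 months.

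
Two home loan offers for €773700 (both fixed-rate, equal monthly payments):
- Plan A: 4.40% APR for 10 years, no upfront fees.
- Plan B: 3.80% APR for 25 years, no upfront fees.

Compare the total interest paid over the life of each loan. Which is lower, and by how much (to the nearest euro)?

Plan A: monthly rate = 4.4%/12 = 0.0036667; payment = 773,700 × 0.0036667 / (1 − (1+0.0036667)^−120) = €7,981.26.
Total interest on Plan A = 120 × €7,981.26 − €773,700 = €184,051.20.
Plan B: monthly rate = 3.8%/12 = 0.0031667; payment = 773,700 × 0.0031667 / (1 − (1+0.0031667)^−300) = €3,998.92.
Total interest on Plan B = 300 × €3,998.92 − €773,700 = €425,976.00.
Plan A is lower by €241,924.80.

Plan A by €241,925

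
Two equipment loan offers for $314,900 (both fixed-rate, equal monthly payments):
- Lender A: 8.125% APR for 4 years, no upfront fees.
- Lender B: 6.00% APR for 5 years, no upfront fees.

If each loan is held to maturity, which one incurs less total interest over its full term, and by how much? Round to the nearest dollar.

Lender A: monthly rate = 8.125%/12 = 0.0067708; payment = 314,900 × 0.0067708 / (1 − (1+0.0067708)^−48) = $7,706.12.
Total interest on Lender A = 48 × $7,706.12 − $314,900 = $54,993.76.
Lender B: monthly rate = 6%/12 = 0.0050000; payment = 314,900 × 0.0050000 / (1 − (1+0.0050000)^−60) = $6,087.90.
Total interest on Lender B = 60 × $6,087.90 − $314,900 = $50,374.00.
Lender B is lower by $4,619.76.

Lender B by $4,620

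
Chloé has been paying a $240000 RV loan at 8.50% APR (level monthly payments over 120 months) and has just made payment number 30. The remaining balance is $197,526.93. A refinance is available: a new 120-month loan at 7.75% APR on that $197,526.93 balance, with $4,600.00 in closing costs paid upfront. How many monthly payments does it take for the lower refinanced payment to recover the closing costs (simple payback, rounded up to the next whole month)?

8 months

Current payment = 240,000 × 8.5%/12 / (1 − (1+0.0070833)^−120) = $2,975.66.
Refinanced payment = 197,526.93 × 0.0064583 / (1 − (1+0.0064583)^−120) = $2,370.53.
Monthly savings = $2,975.66 − $2,370.53 = $605.13.
Break-even = $4,600.00 / $605.13 = 7.60 → 8 months.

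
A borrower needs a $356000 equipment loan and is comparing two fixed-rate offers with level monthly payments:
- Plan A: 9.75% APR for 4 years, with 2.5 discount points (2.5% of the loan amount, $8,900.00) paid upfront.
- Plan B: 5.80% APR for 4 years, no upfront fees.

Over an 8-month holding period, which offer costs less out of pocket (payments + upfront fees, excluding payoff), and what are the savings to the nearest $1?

Plan B by $14,167

Plan A: monthly rate = 9.75%/12 = 0.0081250; payment = 356,000 × 0.0081250 / (1 − (1+0.0081250)^−48) = $8,986.40.
Plan B: at 5.80% the monthly rate is 0.0048333, so the payment is 356,000 × 0.0048333 / (1 − 1.0048333^−48) = $8,328.07.
Over 8 months: Plan A costs 8 × $8,986.40 + $8,900.00 = $80,791.20; Plan B costs 8 × $8,328.07 = $66,624.56.
Plan B is cheaper by $80,791.20 − $66,624.56 = $14,166.64.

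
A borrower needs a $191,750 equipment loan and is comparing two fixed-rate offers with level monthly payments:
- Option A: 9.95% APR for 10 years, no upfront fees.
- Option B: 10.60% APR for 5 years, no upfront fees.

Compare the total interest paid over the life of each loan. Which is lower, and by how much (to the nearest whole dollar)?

Option A: monthly rate = 9.95%/12 = 0.0082917; payment = 191,750 × 0.0082917 / (1 − (1+0.0082917)^−120) = $2,528.68.
Total interest on Option A = 120 × $2,528.68 − $191,750 = $111,691.60.
Option B: at 10.60% the monthly rate is 0.0088333, so the payment is 191,750 × 0.0088333 / (1 − 1.0088333^−60) = $4,130.96.
Total interest on Option B = 60 × $4,130.96 − $191,750 = $56,107.60.
Option B is lower by $55,584.00.

Option B by $55,584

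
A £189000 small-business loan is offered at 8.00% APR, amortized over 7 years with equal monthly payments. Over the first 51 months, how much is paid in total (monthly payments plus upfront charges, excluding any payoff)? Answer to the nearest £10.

£150,240

Monthly rate = 8%/12 = 0.0066667; payment = 189,000 × 0.0066667 / (1 − (1+0.0066667)^−84) = £2,945.79.
Total outlay = 51 × £2,945.79 = £150,235.29.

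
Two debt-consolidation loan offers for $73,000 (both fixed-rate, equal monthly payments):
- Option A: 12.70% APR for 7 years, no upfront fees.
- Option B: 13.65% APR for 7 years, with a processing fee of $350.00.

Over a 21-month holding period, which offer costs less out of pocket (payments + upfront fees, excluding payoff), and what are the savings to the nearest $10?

Option A: monthly rate = 12.7%/12 = 0.0105833; payment = 73,000 × 0.0105833 / (1 − (1+0.0105833)^−84) = $1,316.14.
Option B: monthly rate = 13.65%/12 = 0.0113750; payment = 73,000 × 0.0113750 / (1 − (1+0.0113750)^−84) = $1,353.95.
Over 21 months: Option A costs 21 × $1,316.14 = $27,638.94; Option B costs 21 × $1,353.95 + $350.00 = $28,782.95.
Option A is cheaper by $28,782.95 − $27,638.94 = $1,144.01.

Option A by $1,140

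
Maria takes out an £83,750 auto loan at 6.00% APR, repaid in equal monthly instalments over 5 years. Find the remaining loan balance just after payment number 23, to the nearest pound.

£54,568

With monthly rate i = 6%/12 = 0.0050000, the balance after k of n payments is P · [(1+i)^n − (1+i)^k] / [(1+i)^n − 1].
(1+0.0050000)^60 = 1.34885015 and (1+0.0050000)^23 = 1.12155202, so the balance is 83,750 × (1.34885015 − 1.12155202) / (1.34885015 − 1) = £54,568.47.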